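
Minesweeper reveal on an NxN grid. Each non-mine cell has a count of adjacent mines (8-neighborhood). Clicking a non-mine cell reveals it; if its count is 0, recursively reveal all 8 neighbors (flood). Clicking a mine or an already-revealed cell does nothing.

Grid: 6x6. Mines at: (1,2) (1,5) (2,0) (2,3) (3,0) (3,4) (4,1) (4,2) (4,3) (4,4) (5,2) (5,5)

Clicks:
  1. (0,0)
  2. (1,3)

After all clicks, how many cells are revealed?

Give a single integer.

Click 1 (0,0) count=0: revealed 4 new [(0,0) (0,1) (1,0) (1,1)] -> total=4
Click 2 (1,3) count=2: revealed 1 new [(1,3)] -> total=5

Answer: 5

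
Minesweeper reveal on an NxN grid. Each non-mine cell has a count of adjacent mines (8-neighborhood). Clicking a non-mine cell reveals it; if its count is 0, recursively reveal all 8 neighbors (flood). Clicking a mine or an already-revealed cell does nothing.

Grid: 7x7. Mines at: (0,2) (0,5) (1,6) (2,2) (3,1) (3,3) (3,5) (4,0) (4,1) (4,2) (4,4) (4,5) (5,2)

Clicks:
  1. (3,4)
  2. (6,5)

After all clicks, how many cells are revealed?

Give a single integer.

Click 1 (3,4) count=4: revealed 1 new [(3,4)] -> total=1
Click 2 (6,5) count=0: revealed 8 new [(5,3) (5,4) (5,5) (5,6) (6,3) (6,4) (6,5) (6,6)] -> total=9

Answer: 9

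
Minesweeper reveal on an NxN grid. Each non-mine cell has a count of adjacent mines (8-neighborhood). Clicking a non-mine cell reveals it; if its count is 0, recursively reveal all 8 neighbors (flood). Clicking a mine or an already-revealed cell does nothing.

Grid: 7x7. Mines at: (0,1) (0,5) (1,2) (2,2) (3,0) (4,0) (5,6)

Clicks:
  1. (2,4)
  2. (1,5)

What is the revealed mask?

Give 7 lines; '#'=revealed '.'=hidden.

Click 1 (2,4) count=0: revealed 32 new [(1,3) (1,4) (1,5) (1,6) (2,3) (2,4) (2,5) (2,6) (3,1) (3,2) (3,3) (3,4) (3,5) (3,6) (4,1) (4,2) (4,3) (4,4) (4,5) (4,6) (5,0) (5,1) (5,2) (5,3) (5,4) (5,5) (6,0) (6,1) (6,2) (6,3) (6,4) (6,5)] -> total=32
Click 2 (1,5) count=1: revealed 0 new [(none)] -> total=32

Answer: .......
...####
...####
.######
.######
######.
######.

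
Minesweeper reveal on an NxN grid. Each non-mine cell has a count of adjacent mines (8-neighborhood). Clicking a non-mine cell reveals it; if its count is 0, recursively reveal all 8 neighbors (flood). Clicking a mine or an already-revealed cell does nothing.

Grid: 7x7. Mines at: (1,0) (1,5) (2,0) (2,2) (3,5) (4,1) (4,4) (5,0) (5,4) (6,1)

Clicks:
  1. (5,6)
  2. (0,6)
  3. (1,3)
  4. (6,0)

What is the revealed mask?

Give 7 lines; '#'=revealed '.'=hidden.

Answer: ......#
...#...
.......
.......
.....##
.....##
#....##

Derivation:
Click 1 (5,6) count=0: revealed 6 new [(4,5) (4,6) (5,5) (5,6) (6,5) (6,6)] -> total=6
Click 2 (0,6) count=1: revealed 1 new [(0,6)] -> total=7
Click 3 (1,3) count=1: revealed 1 new [(1,3)] -> total=8
Click 4 (6,0) count=2: revealed 1 new [(6,0)] -> total=9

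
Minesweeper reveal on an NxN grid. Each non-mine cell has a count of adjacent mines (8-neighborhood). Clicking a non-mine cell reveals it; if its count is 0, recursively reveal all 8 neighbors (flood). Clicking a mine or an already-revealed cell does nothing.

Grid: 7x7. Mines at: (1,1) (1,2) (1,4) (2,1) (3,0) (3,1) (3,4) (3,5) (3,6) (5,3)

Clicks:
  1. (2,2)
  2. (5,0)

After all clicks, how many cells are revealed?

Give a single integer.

Answer: 10

Derivation:
Click 1 (2,2) count=4: revealed 1 new [(2,2)] -> total=1
Click 2 (5,0) count=0: revealed 9 new [(4,0) (4,1) (4,2) (5,0) (5,1) (5,2) (6,0) (6,1) (6,2)] -> total=10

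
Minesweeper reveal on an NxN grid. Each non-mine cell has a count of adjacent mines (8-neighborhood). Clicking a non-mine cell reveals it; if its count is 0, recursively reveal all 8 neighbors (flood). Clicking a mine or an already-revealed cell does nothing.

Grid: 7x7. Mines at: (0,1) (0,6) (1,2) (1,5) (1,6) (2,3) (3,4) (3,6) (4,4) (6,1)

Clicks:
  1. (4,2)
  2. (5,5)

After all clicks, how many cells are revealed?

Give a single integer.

Answer: 18

Derivation:
Click 1 (4,2) count=0: revealed 17 new [(1,0) (1,1) (2,0) (2,1) (2,2) (3,0) (3,1) (3,2) (3,3) (4,0) (4,1) (4,2) (4,3) (5,0) (5,1) (5,2) (5,3)] -> total=17
Click 2 (5,5) count=1: revealed 1 new [(5,5)] -> total=18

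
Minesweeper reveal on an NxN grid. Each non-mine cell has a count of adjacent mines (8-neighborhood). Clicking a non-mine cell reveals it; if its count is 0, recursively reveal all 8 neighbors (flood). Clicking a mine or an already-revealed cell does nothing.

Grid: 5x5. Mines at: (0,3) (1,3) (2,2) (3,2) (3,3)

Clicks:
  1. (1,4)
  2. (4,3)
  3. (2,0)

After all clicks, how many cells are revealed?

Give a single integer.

Click 1 (1,4) count=2: revealed 1 new [(1,4)] -> total=1
Click 2 (4,3) count=2: revealed 1 new [(4,3)] -> total=2
Click 3 (2,0) count=0: revealed 12 new [(0,0) (0,1) (0,2) (1,0) (1,1) (1,2) (2,0) (2,1) (3,0) (3,1) (4,0) (4,1)] -> total=14

Answer: 14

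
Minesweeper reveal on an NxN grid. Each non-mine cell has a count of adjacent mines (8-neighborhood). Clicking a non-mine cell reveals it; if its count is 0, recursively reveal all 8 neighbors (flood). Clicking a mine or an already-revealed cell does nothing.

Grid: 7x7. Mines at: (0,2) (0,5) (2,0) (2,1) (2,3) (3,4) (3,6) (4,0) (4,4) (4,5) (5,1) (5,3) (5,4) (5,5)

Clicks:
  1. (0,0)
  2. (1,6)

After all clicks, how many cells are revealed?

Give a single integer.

Answer: 5

Derivation:
Click 1 (0,0) count=0: revealed 4 new [(0,0) (0,1) (1,0) (1,1)] -> total=4
Click 2 (1,6) count=1: revealed 1 new [(1,6)] -> total=5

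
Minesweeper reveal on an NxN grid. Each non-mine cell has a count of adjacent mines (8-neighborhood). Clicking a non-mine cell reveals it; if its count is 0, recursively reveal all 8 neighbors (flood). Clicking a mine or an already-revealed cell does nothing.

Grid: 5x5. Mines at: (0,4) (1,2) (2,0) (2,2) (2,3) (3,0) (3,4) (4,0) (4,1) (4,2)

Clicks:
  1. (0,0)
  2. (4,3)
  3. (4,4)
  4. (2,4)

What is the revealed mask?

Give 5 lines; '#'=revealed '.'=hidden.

Click 1 (0,0) count=0: revealed 4 new [(0,0) (0,1) (1,0) (1,1)] -> total=4
Click 2 (4,3) count=2: revealed 1 new [(4,3)] -> total=5
Click 3 (4,4) count=1: revealed 1 new [(4,4)] -> total=6
Click 4 (2,4) count=2: revealed 1 new [(2,4)] -> total=7

Answer: ##...
##...
....#
.....
...##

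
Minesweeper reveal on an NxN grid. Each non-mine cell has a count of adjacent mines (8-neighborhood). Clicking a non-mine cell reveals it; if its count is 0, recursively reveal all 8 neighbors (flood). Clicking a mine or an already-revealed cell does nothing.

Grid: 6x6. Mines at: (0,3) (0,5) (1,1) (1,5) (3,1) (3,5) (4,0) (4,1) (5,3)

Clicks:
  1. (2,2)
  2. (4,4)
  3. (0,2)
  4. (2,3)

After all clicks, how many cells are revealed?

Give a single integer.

Click 1 (2,2) count=2: revealed 1 new [(2,2)] -> total=1
Click 2 (4,4) count=2: revealed 1 new [(4,4)] -> total=2
Click 3 (0,2) count=2: revealed 1 new [(0,2)] -> total=3
Click 4 (2,3) count=0: revealed 10 new [(1,2) (1,3) (1,4) (2,3) (2,4) (3,2) (3,3) (3,4) (4,2) (4,3)] -> total=13

Answer: 13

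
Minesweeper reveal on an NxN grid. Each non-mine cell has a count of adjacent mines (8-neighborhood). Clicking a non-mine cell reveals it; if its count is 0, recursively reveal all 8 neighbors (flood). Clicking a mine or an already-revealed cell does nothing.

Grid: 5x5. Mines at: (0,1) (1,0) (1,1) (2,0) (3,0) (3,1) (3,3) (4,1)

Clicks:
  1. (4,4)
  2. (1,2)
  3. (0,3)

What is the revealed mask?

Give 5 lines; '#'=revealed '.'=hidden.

Click 1 (4,4) count=1: revealed 1 new [(4,4)] -> total=1
Click 2 (1,2) count=2: revealed 1 new [(1,2)] -> total=2
Click 3 (0,3) count=0: revealed 8 new [(0,2) (0,3) (0,4) (1,3) (1,4) (2,2) (2,3) (2,4)] -> total=10

Answer: ..###
..###
..###
.....
....#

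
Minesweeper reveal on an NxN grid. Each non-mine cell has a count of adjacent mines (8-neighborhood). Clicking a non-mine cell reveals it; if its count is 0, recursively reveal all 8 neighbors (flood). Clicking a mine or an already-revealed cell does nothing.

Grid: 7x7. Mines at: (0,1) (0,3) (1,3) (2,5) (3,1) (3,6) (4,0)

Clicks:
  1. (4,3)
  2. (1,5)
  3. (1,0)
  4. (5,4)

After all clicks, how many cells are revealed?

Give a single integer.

Answer: 29

Derivation:
Click 1 (4,3) count=0: revealed 27 new [(2,2) (2,3) (2,4) (3,2) (3,3) (3,4) (3,5) (4,1) (4,2) (4,3) (4,4) (4,5) (4,6) (5,0) (5,1) (5,2) (5,3) (5,4) (5,5) (5,6) (6,0) (6,1) (6,2) (6,3) (6,4) (6,5) (6,6)] -> total=27
Click 2 (1,5) count=1: revealed 1 new [(1,5)] -> total=28
Click 3 (1,0) count=1: revealed 1 new [(1,0)] -> total=29
Click 4 (5,4) count=0: revealed 0 new [(none)] -> total=29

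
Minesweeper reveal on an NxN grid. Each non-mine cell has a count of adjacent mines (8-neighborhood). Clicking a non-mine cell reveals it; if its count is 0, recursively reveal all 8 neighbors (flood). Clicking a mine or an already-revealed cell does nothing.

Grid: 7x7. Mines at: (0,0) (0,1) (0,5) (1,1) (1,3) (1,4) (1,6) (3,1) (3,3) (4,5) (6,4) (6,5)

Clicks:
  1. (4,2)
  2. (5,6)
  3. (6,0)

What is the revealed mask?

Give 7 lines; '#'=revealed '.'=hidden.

Click 1 (4,2) count=2: revealed 1 new [(4,2)] -> total=1
Click 2 (5,6) count=2: revealed 1 new [(5,6)] -> total=2
Click 3 (6,0) count=0: revealed 11 new [(4,0) (4,1) (4,3) (5,0) (5,1) (5,2) (5,3) (6,0) (6,1) (6,2) (6,3)] -> total=13

Answer: .......
.......
.......
.......
####...
####..#
####...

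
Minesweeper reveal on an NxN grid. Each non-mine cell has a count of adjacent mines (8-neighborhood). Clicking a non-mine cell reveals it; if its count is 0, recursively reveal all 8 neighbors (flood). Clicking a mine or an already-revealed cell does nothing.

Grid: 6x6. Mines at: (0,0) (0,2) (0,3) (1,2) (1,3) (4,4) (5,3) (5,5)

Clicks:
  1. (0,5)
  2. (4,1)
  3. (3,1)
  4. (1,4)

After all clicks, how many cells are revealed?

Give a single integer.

Click 1 (0,5) count=0: revealed 8 new [(0,4) (0,5) (1,4) (1,5) (2,4) (2,5) (3,4) (3,5)] -> total=8
Click 2 (4,1) count=0: revealed 17 new [(1,0) (1,1) (2,0) (2,1) (2,2) (2,3) (3,0) (3,1) (3,2) (3,3) (4,0) (4,1) (4,2) (4,3) (5,0) (5,1) (5,2)] -> total=25
Click 3 (3,1) count=0: revealed 0 new [(none)] -> total=25
Click 4 (1,4) count=2: revealed 0 new [(none)] -> total=25

Answer: 25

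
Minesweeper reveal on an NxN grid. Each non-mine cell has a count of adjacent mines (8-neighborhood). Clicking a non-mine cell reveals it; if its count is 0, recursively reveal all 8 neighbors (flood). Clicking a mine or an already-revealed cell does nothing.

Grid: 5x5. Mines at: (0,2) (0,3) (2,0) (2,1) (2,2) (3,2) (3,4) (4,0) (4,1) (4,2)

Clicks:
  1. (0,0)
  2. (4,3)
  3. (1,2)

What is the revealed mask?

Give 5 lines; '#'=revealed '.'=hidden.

Answer: ##...
###..
.....
.....
...#.

Derivation:
Click 1 (0,0) count=0: revealed 4 new [(0,0) (0,1) (1,0) (1,1)] -> total=4
Click 2 (4,3) count=3: revealed 1 new [(4,3)] -> total=5
Click 3 (1,2) count=4: revealed 1 new [(1,2)] -> total=6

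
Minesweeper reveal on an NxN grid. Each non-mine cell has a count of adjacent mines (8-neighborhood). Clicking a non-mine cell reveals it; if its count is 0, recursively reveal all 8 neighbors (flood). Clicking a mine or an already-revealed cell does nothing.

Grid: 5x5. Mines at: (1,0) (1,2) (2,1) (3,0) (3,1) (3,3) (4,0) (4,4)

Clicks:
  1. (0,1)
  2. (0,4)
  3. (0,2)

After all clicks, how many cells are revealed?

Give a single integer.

Click 1 (0,1) count=2: revealed 1 new [(0,1)] -> total=1
Click 2 (0,4) count=0: revealed 6 new [(0,3) (0,4) (1,3) (1,4) (2,3) (2,4)] -> total=7
Click 3 (0,2) count=1: revealed 1 new [(0,2)] -> total=8

Answer: 8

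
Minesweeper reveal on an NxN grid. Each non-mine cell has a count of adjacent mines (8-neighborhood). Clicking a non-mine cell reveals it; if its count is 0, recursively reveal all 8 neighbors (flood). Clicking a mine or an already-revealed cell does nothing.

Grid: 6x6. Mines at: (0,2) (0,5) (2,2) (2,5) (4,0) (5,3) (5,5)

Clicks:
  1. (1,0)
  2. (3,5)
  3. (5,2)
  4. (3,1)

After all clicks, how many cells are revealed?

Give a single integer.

Answer: 10

Derivation:
Click 1 (1,0) count=0: revealed 8 new [(0,0) (0,1) (1,0) (1,1) (2,0) (2,1) (3,0) (3,1)] -> total=8
Click 2 (3,5) count=1: revealed 1 new [(3,5)] -> total=9
Click 3 (5,2) count=1: revealed 1 new [(5,2)] -> total=10
Click 4 (3,1) count=2: revealed 0 new [(none)] -> total=10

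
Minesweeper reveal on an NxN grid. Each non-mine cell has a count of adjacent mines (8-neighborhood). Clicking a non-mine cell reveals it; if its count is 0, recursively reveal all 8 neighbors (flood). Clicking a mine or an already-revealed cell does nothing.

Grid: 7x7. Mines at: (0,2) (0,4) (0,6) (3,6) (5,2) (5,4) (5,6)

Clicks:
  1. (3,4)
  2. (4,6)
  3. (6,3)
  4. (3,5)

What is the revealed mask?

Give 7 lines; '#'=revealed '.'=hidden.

Click 1 (3,4) count=0: revealed 30 new [(0,0) (0,1) (1,0) (1,1) (1,2) (1,3) (1,4) (1,5) (2,0) (2,1) (2,2) (2,3) (2,4) (2,5) (3,0) (3,1) (3,2) (3,3) (3,4) (3,5) (4,0) (4,1) (4,2) (4,3) (4,4) (4,5) (5,0) (5,1) (6,0) (6,1)] -> total=30
Click 2 (4,6) count=2: revealed 1 new [(4,6)] -> total=31
Click 3 (6,3) count=2: revealed 1 new [(6,3)] -> total=32
Click 4 (3,5) count=1: revealed 0 new [(none)] -> total=32

Answer: ##.....
######.
######.
######.
#######
##.....
##.#...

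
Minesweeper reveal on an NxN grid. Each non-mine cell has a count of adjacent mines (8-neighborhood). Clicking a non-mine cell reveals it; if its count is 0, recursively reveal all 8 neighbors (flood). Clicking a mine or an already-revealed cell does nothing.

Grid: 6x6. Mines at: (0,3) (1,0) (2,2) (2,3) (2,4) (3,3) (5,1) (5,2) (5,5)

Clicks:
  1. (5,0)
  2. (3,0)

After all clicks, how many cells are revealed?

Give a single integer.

Click 1 (5,0) count=1: revealed 1 new [(5,0)] -> total=1
Click 2 (3,0) count=0: revealed 6 new [(2,0) (2,1) (3,0) (3,1) (4,0) (4,1)] -> total=7

Answer: 7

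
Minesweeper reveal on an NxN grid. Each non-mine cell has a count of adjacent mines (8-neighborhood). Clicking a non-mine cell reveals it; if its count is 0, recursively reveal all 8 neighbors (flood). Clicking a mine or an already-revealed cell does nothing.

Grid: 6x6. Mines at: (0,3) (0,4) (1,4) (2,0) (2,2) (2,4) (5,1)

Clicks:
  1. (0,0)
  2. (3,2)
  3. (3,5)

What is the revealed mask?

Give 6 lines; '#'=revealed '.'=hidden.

Answer: ###...
###...
......
..#..#
......
......

Derivation:
Click 1 (0,0) count=0: revealed 6 new [(0,0) (0,1) (0,2) (1,0) (1,1) (1,2)] -> total=6
Click 2 (3,2) count=1: revealed 1 new [(3,2)] -> total=7
Click 3 (3,5) count=1: revealed 1 new [(3,5)] -> total=8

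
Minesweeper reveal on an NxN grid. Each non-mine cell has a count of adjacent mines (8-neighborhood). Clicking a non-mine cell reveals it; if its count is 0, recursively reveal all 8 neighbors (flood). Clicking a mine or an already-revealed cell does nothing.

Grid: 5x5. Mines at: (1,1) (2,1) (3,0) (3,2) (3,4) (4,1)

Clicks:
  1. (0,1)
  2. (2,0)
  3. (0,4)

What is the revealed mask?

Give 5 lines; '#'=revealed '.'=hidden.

Answer: .####
..###
#.###
.....
.....

Derivation:
Click 1 (0,1) count=1: revealed 1 new [(0,1)] -> total=1
Click 2 (2,0) count=3: revealed 1 new [(2,0)] -> total=2
Click 3 (0,4) count=0: revealed 9 new [(0,2) (0,3) (0,4) (1,2) (1,3) (1,4) (2,2) (2,3) (2,4)] -> total=11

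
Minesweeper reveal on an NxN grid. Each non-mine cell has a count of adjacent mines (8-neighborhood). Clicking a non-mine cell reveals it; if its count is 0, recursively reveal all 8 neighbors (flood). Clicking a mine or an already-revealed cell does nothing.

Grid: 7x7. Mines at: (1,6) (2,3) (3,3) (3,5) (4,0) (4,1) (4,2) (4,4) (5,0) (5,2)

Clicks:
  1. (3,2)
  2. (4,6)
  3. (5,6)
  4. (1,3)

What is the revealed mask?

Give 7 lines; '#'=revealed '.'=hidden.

Answer: .......
...#...
.......
..#....
.....##
...####
...####

Derivation:
Click 1 (3,2) count=4: revealed 1 new [(3,2)] -> total=1
Click 2 (4,6) count=1: revealed 1 new [(4,6)] -> total=2
Click 3 (5,6) count=0: revealed 9 new [(4,5) (5,3) (5,4) (5,5) (5,6) (6,3) (6,4) (6,5) (6,6)] -> total=11
Click 4 (1,3) count=1: revealed 1 new [(1,3)] -> total=12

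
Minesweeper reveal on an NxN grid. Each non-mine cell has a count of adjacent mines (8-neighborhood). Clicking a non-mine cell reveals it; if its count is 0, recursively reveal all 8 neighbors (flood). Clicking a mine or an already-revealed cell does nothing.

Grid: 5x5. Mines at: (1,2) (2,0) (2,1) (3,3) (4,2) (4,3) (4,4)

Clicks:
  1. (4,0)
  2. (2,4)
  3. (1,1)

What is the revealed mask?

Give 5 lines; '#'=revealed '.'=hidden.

Click 1 (4,0) count=0: revealed 4 new [(3,0) (3,1) (4,0) (4,1)] -> total=4
Click 2 (2,4) count=1: revealed 1 new [(2,4)] -> total=5
Click 3 (1,1) count=3: revealed 1 new [(1,1)] -> total=6

Answer: .....
.#...
....#
##...
##...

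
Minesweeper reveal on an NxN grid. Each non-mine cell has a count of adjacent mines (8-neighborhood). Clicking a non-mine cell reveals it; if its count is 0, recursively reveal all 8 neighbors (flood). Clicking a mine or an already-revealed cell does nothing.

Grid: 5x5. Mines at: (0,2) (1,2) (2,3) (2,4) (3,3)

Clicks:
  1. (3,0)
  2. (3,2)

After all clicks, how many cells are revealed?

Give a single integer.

Click 1 (3,0) count=0: revealed 13 new [(0,0) (0,1) (1,0) (1,1) (2,0) (2,1) (2,2) (3,0) (3,1) (3,2) (4,0) (4,1) (4,2)] -> total=13
Click 2 (3,2) count=2: revealed 0 new [(none)] -> total=13

Answer: 13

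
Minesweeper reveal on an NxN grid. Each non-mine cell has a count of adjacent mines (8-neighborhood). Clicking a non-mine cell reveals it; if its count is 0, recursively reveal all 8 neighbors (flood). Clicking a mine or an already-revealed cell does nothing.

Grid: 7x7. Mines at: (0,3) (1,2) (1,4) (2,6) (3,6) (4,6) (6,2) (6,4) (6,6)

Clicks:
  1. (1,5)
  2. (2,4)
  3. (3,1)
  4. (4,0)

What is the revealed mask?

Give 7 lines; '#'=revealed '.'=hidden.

Answer: ##.....
##...#.
######.
######.
######.
######.
##.....

Derivation:
Click 1 (1,5) count=2: revealed 1 new [(1,5)] -> total=1
Click 2 (2,4) count=1: revealed 1 new [(2,4)] -> total=2
Click 3 (3,1) count=0: revealed 29 new [(0,0) (0,1) (1,0) (1,1) (2,0) (2,1) (2,2) (2,3) (2,5) (3,0) (3,1) (3,2) (3,3) (3,4) (3,5) (4,0) (4,1) (4,2) (4,3) (4,4) (4,5) (5,0) (5,1) (5,2) (5,3) (5,4) (5,5) (6,0) (6,1)] -> total=31
Click 4 (4,0) count=0: revealed 0 new [(none)] -> total=31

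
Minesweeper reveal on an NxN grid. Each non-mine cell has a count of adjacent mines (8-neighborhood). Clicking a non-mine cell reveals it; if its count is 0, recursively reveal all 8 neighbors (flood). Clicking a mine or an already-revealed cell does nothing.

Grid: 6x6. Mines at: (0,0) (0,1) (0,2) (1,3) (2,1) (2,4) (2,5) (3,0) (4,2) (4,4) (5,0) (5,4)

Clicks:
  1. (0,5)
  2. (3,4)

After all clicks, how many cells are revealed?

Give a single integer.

Answer: 5

Derivation:
Click 1 (0,5) count=0: revealed 4 new [(0,4) (0,5) (1,4) (1,5)] -> total=4
Click 2 (3,4) count=3: revealed 1 new [(3,4)] -> total=5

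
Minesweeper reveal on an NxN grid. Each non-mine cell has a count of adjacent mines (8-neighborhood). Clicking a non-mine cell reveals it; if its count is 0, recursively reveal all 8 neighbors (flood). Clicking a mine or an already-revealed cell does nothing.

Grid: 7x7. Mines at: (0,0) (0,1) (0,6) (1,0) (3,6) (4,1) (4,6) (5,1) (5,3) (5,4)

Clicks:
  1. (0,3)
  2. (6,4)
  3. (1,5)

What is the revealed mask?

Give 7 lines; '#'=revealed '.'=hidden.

Click 1 (0,3) count=0: revealed 23 new [(0,2) (0,3) (0,4) (0,5) (1,1) (1,2) (1,3) (1,4) (1,5) (2,1) (2,2) (2,3) (2,4) (2,5) (3,1) (3,2) (3,3) (3,4) (3,5) (4,2) (4,3) (4,4) (4,5)] -> total=23
Click 2 (6,4) count=2: revealed 1 new [(6,4)] -> total=24
Click 3 (1,5) count=1: revealed 0 new [(none)] -> total=24

Answer: ..####.
.#####.
.#####.
.#####.
..####.
.......
....#..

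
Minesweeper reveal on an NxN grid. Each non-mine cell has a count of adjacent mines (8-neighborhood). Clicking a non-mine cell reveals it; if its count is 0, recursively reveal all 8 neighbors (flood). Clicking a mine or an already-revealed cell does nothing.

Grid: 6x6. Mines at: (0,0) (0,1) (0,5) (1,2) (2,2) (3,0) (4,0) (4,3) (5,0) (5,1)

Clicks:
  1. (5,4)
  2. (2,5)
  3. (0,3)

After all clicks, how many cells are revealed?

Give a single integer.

Answer: 14

Derivation:
Click 1 (5,4) count=1: revealed 1 new [(5,4)] -> total=1
Click 2 (2,5) count=0: revealed 12 new [(1,3) (1,4) (1,5) (2,3) (2,4) (2,5) (3,3) (3,4) (3,5) (4,4) (4,5) (5,5)] -> total=13
Click 3 (0,3) count=1: revealed 1 new [(0,3)] -> total=14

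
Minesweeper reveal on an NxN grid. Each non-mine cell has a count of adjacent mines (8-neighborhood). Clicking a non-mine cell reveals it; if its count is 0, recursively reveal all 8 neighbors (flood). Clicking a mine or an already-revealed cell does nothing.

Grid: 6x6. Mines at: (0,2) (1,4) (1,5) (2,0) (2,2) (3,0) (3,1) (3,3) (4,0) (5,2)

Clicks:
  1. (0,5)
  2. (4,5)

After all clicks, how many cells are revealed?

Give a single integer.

Answer: 11

Derivation:
Click 1 (0,5) count=2: revealed 1 new [(0,5)] -> total=1
Click 2 (4,5) count=0: revealed 10 new [(2,4) (2,5) (3,4) (3,5) (4,3) (4,4) (4,5) (5,3) (5,4) (5,5)] -> total=11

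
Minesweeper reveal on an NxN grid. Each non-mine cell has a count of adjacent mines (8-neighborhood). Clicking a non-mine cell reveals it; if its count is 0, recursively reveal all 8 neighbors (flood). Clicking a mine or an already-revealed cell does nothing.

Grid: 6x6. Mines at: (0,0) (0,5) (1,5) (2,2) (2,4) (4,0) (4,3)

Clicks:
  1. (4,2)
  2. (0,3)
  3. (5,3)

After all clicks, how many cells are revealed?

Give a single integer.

Answer: 10

Derivation:
Click 1 (4,2) count=1: revealed 1 new [(4,2)] -> total=1
Click 2 (0,3) count=0: revealed 8 new [(0,1) (0,2) (0,3) (0,4) (1,1) (1,2) (1,3) (1,4)] -> total=9
Click 3 (5,3) count=1: revealed 1 new [(5,3)] -> total=10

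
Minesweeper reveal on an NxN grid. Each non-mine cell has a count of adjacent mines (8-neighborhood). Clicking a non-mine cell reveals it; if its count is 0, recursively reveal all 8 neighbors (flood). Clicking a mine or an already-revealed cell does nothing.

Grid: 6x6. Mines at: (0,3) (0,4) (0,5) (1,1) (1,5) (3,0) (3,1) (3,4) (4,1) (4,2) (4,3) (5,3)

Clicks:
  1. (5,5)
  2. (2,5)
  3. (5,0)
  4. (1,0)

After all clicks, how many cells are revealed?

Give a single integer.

Answer: 7

Derivation:
Click 1 (5,5) count=0: revealed 4 new [(4,4) (4,5) (5,4) (5,5)] -> total=4
Click 2 (2,5) count=2: revealed 1 new [(2,5)] -> total=5
Click 3 (5,0) count=1: revealed 1 new [(5,0)] -> total=6
Click 4 (1,0) count=1: revealed 1 new [(1,0)] -> total=7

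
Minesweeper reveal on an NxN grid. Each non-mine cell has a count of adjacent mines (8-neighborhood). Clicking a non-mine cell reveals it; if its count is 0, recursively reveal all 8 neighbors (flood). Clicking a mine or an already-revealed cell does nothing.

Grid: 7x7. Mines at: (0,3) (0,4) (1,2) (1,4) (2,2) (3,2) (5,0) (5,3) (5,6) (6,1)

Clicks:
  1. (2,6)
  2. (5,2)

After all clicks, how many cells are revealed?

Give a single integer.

Answer: 17

Derivation:
Click 1 (2,6) count=0: revealed 16 new [(0,5) (0,6) (1,5) (1,6) (2,3) (2,4) (2,5) (2,6) (3,3) (3,4) (3,5) (3,6) (4,3) (4,4) (4,5) (4,6)] -> total=16
Click 2 (5,2) count=2: revealed 1 new [(5,2)] -> total=17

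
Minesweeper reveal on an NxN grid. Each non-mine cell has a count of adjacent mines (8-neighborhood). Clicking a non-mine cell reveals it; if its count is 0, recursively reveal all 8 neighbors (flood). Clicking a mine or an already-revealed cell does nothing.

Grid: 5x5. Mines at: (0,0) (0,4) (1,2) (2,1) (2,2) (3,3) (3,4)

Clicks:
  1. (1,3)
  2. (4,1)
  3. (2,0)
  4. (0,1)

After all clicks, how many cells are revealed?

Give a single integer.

Answer: 9

Derivation:
Click 1 (1,3) count=3: revealed 1 new [(1,3)] -> total=1
Click 2 (4,1) count=0: revealed 6 new [(3,0) (3,1) (3,2) (4,0) (4,1) (4,2)] -> total=7
Click 3 (2,0) count=1: revealed 1 new [(2,0)] -> total=8
Click 4 (0,1) count=2: revealed 1 new [(0,1)] -> total=9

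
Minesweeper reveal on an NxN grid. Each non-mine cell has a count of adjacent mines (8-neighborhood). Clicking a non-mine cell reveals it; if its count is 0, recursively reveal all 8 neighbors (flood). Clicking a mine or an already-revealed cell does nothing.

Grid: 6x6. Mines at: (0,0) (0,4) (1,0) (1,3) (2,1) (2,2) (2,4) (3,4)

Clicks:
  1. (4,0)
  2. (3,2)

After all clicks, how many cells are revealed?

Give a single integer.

Click 1 (4,0) count=0: revealed 16 new [(3,0) (3,1) (3,2) (3,3) (4,0) (4,1) (4,2) (4,3) (4,4) (4,5) (5,0) (5,1) (5,2) (5,3) (5,4) (5,5)] -> total=16
Click 2 (3,2) count=2: revealed 0 new [(none)] -> total=16

Answer: 16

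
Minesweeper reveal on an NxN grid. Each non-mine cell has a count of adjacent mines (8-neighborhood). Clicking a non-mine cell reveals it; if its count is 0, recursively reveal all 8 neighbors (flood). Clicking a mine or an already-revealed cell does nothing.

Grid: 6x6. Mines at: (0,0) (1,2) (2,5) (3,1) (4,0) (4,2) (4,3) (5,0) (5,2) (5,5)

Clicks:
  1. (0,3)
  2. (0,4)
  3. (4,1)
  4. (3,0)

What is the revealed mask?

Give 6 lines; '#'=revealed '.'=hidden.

Click 1 (0,3) count=1: revealed 1 new [(0,3)] -> total=1
Click 2 (0,4) count=0: revealed 5 new [(0,4) (0,5) (1,3) (1,4) (1,5)] -> total=6
Click 3 (4,1) count=5: revealed 1 new [(4,1)] -> total=7
Click 4 (3,0) count=2: revealed 1 new [(3,0)] -> total=8

Answer: ...###
...###
......
#.....
.#....
......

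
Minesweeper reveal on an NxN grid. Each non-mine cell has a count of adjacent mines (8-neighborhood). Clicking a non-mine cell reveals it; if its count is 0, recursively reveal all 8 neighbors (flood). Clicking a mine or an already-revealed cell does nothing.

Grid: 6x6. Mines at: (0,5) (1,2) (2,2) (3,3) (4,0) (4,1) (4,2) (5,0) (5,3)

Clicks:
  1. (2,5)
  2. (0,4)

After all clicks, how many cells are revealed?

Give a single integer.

Answer: 11

Derivation:
Click 1 (2,5) count=0: revealed 10 new [(1,4) (1,5) (2,4) (2,5) (3,4) (3,5) (4,4) (4,5) (5,4) (5,5)] -> total=10
Click 2 (0,4) count=1: revealed 1 new [(0,4)] -> total=11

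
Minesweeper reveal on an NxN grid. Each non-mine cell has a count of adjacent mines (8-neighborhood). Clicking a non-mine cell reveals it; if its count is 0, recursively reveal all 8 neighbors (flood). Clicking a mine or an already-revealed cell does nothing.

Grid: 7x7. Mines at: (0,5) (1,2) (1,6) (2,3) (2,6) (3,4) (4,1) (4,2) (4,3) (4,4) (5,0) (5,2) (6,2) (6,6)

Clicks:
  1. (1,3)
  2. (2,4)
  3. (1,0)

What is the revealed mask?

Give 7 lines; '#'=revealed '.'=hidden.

Click 1 (1,3) count=2: revealed 1 new [(1,3)] -> total=1
Click 2 (2,4) count=2: revealed 1 new [(2,4)] -> total=2
Click 3 (1,0) count=0: revealed 8 new [(0,0) (0,1) (1,0) (1,1) (2,0) (2,1) (3,0) (3,1)] -> total=10

Answer: ##.....
##.#...
##..#..
##.....
.......
.......
.......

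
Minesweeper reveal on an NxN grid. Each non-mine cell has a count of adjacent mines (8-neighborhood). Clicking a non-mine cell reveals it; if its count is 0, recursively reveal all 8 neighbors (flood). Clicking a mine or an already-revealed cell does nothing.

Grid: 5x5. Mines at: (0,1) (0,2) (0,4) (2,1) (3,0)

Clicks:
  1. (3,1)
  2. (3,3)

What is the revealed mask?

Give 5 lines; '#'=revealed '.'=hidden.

Answer: .....
..###
..###
.####
.####

Derivation:
Click 1 (3,1) count=2: revealed 1 new [(3,1)] -> total=1
Click 2 (3,3) count=0: revealed 13 new [(1,2) (1,3) (1,4) (2,2) (2,3) (2,4) (3,2) (3,3) (3,4) (4,1) (4,2) (4,3) (4,4)] -> total=14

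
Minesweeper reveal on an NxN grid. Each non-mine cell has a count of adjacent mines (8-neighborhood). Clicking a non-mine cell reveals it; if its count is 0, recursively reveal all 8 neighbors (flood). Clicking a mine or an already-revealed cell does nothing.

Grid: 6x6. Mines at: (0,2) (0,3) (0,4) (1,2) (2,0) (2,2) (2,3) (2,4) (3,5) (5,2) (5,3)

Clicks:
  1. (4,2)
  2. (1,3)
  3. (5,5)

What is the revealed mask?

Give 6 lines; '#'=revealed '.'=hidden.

Click 1 (4,2) count=2: revealed 1 new [(4,2)] -> total=1
Click 2 (1,3) count=7: revealed 1 new [(1,3)] -> total=2
Click 3 (5,5) count=0: revealed 4 new [(4,4) (4,5) (5,4) (5,5)] -> total=6

Answer: ......
...#..
......
......
..#.##
....##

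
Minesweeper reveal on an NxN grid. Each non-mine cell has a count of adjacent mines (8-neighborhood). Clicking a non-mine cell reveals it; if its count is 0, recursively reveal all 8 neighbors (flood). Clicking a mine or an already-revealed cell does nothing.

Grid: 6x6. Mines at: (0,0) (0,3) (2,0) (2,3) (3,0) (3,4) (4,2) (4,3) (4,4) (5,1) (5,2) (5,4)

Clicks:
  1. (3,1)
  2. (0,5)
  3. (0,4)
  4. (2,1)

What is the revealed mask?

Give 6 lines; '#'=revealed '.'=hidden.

Answer: ....##
....##
.#..##
.#....
......
......

Derivation:
Click 1 (3,1) count=3: revealed 1 new [(3,1)] -> total=1
Click 2 (0,5) count=0: revealed 6 new [(0,4) (0,5) (1,4) (1,5) (2,4) (2,5)] -> total=7
Click 3 (0,4) count=1: revealed 0 new [(none)] -> total=7
Click 4 (2,1) count=2: revealed 1 new [(2,1)] -> total=8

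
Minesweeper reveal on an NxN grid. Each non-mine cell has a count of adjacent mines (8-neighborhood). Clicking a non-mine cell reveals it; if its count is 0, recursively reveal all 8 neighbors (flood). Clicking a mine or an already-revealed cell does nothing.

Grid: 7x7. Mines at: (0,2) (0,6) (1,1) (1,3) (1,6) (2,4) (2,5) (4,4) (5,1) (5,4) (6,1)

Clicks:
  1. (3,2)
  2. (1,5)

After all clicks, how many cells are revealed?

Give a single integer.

Answer: 13

Derivation:
Click 1 (3,2) count=0: revealed 12 new [(2,0) (2,1) (2,2) (2,3) (3,0) (3,1) (3,2) (3,3) (4,0) (4,1) (4,2) (4,3)] -> total=12
Click 2 (1,5) count=4: revealed 1 new [(1,5)] -> total=13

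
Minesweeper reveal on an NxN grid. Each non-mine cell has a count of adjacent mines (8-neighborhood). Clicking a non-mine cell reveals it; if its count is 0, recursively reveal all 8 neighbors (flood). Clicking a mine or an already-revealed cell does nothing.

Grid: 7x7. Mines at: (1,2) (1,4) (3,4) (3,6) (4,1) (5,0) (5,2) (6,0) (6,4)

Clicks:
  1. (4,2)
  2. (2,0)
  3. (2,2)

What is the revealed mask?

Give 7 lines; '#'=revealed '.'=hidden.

Answer: ##.....
##.....
###....
##.....
..#....
.......
.......

Derivation:
Click 1 (4,2) count=2: revealed 1 new [(4,2)] -> total=1
Click 2 (2,0) count=0: revealed 8 new [(0,0) (0,1) (1,0) (1,1) (2,0) (2,1) (3,0) (3,1)] -> total=9
Click 3 (2,2) count=1: revealed 1 new [(2,2)] -> total=10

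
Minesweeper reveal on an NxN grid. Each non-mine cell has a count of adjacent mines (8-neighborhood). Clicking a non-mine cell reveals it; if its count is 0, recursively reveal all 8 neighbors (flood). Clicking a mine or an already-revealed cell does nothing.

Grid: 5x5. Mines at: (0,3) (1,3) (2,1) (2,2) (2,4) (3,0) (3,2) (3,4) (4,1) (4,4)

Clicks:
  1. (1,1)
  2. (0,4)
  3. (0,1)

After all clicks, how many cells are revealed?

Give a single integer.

Click 1 (1,1) count=2: revealed 1 new [(1,1)] -> total=1
Click 2 (0,4) count=2: revealed 1 new [(0,4)] -> total=2
Click 3 (0,1) count=0: revealed 5 new [(0,0) (0,1) (0,2) (1,0) (1,2)] -> total=7

Answer: 7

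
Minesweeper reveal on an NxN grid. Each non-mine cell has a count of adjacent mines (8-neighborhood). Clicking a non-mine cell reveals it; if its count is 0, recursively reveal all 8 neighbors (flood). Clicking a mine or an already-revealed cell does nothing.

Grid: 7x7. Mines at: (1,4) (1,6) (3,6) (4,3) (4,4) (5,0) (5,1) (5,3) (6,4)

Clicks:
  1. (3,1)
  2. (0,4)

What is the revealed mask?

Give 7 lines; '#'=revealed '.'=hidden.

Click 1 (3,1) count=0: revealed 19 new [(0,0) (0,1) (0,2) (0,3) (1,0) (1,1) (1,2) (1,3) (2,0) (2,1) (2,2) (2,3) (3,0) (3,1) (3,2) (3,3) (4,0) (4,1) (4,2)] -> total=19
Click 2 (0,4) count=1: revealed 1 new [(0,4)] -> total=20

Answer: #####..
####...
####...
####...
###....
.......
.......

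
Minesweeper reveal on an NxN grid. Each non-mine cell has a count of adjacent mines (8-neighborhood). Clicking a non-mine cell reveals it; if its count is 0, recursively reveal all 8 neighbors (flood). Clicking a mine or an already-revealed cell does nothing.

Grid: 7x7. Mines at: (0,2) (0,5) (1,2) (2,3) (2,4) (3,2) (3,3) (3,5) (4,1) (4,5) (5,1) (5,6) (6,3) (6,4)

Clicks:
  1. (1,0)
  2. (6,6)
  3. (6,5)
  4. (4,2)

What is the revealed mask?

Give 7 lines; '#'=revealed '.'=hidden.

Click 1 (1,0) count=0: revealed 8 new [(0,0) (0,1) (1,0) (1,1) (2,0) (2,1) (3,0) (3,1)] -> total=8
Click 2 (6,6) count=1: revealed 1 new [(6,6)] -> total=9
Click 3 (6,5) count=2: revealed 1 new [(6,5)] -> total=10
Click 4 (4,2) count=4: revealed 1 new [(4,2)] -> total=11

Answer: ##.....
##.....
##.....
##.....
..#....
.......
.....##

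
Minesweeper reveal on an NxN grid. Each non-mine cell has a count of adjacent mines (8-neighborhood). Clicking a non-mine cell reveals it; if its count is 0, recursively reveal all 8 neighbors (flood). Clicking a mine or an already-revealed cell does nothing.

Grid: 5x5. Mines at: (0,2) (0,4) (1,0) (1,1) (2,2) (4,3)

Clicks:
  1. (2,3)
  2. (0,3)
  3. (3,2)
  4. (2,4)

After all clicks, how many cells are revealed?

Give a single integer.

Click 1 (2,3) count=1: revealed 1 new [(2,3)] -> total=1
Click 2 (0,3) count=2: revealed 1 new [(0,3)] -> total=2
Click 3 (3,2) count=2: revealed 1 new [(3,2)] -> total=3
Click 4 (2,4) count=0: revealed 5 new [(1,3) (1,4) (2,4) (3,3) (3,4)] -> total=8

Answer: 8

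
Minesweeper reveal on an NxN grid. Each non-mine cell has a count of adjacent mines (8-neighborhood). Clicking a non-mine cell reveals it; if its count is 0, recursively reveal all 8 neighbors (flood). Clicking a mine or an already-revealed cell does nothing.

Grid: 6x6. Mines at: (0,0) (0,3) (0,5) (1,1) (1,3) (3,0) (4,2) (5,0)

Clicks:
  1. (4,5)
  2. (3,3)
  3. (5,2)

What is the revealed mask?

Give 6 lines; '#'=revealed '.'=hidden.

Answer: ......
....##
...###
...###
...###
..####

Derivation:
Click 1 (4,5) count=0: revealed 14 new [(1,4) (1,5) (2,3) (2,4) (2,5) (3,3) (3,4) (3,5) (4,3) (4,4) (4,5) (5,3) (5,4) (5,5)] -> total=14
Click 2 (3,3) count=1: revealed 0 new [(none)] -> total=14
Click 3 (5,2) count=1: revealed 1 new [(5,2)] -> total=15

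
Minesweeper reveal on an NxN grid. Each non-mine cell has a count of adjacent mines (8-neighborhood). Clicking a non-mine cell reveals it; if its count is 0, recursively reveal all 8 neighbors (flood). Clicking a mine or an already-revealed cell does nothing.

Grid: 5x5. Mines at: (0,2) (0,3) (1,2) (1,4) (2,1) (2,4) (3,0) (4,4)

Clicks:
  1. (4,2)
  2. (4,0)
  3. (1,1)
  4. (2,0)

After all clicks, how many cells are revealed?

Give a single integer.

Answer: 9

Derivation:
Click 1 (4,2) count=0: revealed 6 new [(3,1) (3,2) (3,3) (4,1) (4,2) (4,3)] -> total=6
Click 2 (4,0) count=1: revealed 1 new [(4,0)] -> total=7
Click 3 (1,1) count=3: revealed 1 new [(1,1)] -> total=8
Click 4 (2,0) count=2: revealed 1 new [(2,0)] -> total=9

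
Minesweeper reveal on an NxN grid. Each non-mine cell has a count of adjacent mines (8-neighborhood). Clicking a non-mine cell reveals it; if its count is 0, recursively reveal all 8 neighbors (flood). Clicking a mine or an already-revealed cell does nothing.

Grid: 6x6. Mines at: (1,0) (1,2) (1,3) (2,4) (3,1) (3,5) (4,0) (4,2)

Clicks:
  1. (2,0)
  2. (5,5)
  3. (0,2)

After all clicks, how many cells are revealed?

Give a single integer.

Answer: 8

Derivation:
Click 1 (2,0) count=2: revealed 1 new [(2,0)] -> total=1
Click 2 (5,5) count=0: revealed 6 new [(4,3) (4,4) (4,5) (5,3) (5,4) (5,5)] -> total=7
Click 3 (0,2) count=2: revealed 1 new [(0,2)] -> total=8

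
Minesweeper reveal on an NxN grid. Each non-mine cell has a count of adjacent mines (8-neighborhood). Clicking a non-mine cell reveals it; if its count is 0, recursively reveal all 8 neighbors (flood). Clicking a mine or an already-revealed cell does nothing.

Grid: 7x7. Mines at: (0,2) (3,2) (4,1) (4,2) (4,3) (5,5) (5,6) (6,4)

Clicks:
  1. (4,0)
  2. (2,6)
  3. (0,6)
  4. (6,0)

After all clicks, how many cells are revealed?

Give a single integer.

Click 1 (4,0) count=1: revealed 1 new [(4,0)] -> total=1
Click 2 (2,6) count=0: revealed 19 new [(0,3) (0,4) (0,5) (0,6) (1,3) (1,4) (1,5) (1,6) (2,3) (2,4) (2,5) (2,6) (3,3) (3,4) (3,5) (3,6) (4,4) (4,5) (4,6)] -> total=20
Click 3 (0,6) count=0: revealed 0 new [(none)] -> total=20
Click 4 (6,0) count=0: revealed 8 new [(5,0) (5,1) (5,2) (5,3) (6,0) (6,1) (6,2) (6,3)] -> total=28

Answer: 28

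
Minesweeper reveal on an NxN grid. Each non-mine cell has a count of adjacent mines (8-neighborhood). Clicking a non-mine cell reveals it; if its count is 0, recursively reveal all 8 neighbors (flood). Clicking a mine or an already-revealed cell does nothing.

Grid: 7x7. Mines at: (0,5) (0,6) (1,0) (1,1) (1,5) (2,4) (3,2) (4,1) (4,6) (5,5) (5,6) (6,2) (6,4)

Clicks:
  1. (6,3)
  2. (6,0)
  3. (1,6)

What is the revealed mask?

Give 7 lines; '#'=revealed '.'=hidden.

Answer: .......
......#
.......
.......
.......
##.....
##.#...

Derivation:
Click 1 (6,3) count=2: revealed 1 new [(6,3)] -> total=1
Click 2 (6,0) count=0: revealed 4 new [(5,0) (5,1) (6,0) (6,1)] -> total=5
Click 3 (1,6) count=3: revealed 1 new [(1,6)] -> total=6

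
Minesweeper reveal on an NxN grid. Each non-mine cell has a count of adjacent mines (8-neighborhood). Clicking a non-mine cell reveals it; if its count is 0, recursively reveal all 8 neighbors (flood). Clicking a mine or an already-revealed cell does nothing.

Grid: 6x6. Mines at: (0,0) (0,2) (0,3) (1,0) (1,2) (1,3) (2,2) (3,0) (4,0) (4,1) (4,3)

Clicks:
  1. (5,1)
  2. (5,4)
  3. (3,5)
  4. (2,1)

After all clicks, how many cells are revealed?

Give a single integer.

Click 1 (5,1) count=2: revealed 1 new [(5,1)] -> total=1
Click 2 (5,4) count=1: revealed 1 new [(5,4)] -> total=2
Click 3 (3,5) count=0: revealed 11 new [(0,4) (0,5) (1,4) (1,5) (2,4) (2,5) (3,4) (3,5) (4,4) (4,5) (5,5)] -> total=13
Click 4 (2,1) count=4: revealed 1 new [(2,1)] -> total=14

Answer: 14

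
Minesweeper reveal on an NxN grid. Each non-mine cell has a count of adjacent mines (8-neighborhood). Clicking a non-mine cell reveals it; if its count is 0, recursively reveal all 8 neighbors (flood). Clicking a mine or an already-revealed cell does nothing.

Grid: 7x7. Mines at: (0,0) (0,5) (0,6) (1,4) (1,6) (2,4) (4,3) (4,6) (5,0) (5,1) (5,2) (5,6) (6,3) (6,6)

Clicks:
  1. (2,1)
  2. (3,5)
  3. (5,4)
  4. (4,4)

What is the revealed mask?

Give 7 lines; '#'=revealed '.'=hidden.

Answer: .###...
####...
####...
####.#.
###.#..
....#..
.......

Derivation:
Click 1 (2,1) count=0: revealed 18 new [(0,1) (0,2) (0,3) (1,0) (1,1) (1,2) (1,3) (2,0) (2,1) (2,2) (2,3) (3,0) (3,1) (3,2) (3,3) (4,0) (4,1) (4,2)] -> total=18
Click 2 (3,5) count=2: revealed 1 new [(3,5)] -> total=19
Click 3 (5,4) count=2: revealed 1 new [(5,4)] -> total=20
Click 4 (4,4) count=1: revealed 1 new [(4,4)] -> total=21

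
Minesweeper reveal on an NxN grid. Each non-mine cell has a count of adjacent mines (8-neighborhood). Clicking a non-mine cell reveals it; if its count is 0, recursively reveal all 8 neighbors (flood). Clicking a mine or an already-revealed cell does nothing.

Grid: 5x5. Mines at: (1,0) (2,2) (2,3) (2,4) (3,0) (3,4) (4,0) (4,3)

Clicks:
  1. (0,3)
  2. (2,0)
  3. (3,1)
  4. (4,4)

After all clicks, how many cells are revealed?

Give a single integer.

Click 1 (0,3) count=0: revealed 8 new [(0,1) (0,2) (0,3) (0,4) (1,1) (1,2) (1,3) (1,4)] -> total=8
Click 2 (2,0) count=2: revealed 1 new [(2,0)] -> total=9
Click 3 (3,1) count=3: revealed 1 new [(3,1)] -> total=10
Click 4 (4,4) count=2: revealed 1 new [(4,4)] -> total=11

Answer: 11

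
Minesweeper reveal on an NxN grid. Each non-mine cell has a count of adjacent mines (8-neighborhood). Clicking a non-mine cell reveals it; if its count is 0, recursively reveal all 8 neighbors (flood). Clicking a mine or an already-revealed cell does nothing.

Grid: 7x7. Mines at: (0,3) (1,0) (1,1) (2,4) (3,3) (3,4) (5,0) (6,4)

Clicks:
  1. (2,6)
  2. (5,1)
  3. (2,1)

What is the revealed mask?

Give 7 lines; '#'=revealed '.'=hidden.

Answer: ....###
....###
.#...##
.....##
.....##
.#...##
.....##

Derivation:
Click 1 (2,6) count=0: revealed 16 new [(0,4) (0,5) (0,6) (1,4) (1,5) (1,6) (2,5) (2,6) (3,5) (3,6) (4,5) (4,6) (5,5) (5,6) (6,5) (6,6)] -> total=16
Click 2 (5,1) count=1: revealed 1 new [(5,1)] -> total=17
Click 3 (2,1) count=2: revealed 1 new [(2,1)] -> total=18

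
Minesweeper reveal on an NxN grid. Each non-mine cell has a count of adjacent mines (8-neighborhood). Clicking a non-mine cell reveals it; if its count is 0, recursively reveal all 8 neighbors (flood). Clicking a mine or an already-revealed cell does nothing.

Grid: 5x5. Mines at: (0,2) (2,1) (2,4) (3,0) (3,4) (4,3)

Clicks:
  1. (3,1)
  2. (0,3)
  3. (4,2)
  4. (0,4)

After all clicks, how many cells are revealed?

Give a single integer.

Click 1 (3,1) count=2: revealed 1 new [(3,1)] -> total=1
Click 2 (0,3) count=1: revealed 1 new [(0,3)] -> total=2
Click 3 (4,2) count=1: revealed 1 new [(4,2)] -> total=3
Click 4 (0,4) count=0: revealed 3 new [(0,4) (1,3) (1,4)] -> total=6

Answer: 6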